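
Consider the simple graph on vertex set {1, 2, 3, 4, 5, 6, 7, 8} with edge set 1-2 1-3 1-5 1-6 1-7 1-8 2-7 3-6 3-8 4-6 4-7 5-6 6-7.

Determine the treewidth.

2

A width-2 tree decomposition is:
Bags: B1 = {1, 3, 6}  B2 = {1, 3, 8}  B3 = {1, 6, 7}  B4 = {1, 5, 6}  B5 = {4, 6, 7}  B6 = {1, 2, 7}
Tree: B1–B2, B1–B3, B1–B4, B3–B5, B3–B6
Every bag has size at most 3, so the width is 3 − 1 = 2 and tw(G) ≤ 2. On the other hand G contains the 3-clique {1, 3, 8}. A clique must lie in a single bag of any decomposition, so no decomposition can have width below 2. Therefore the treewidth is 2.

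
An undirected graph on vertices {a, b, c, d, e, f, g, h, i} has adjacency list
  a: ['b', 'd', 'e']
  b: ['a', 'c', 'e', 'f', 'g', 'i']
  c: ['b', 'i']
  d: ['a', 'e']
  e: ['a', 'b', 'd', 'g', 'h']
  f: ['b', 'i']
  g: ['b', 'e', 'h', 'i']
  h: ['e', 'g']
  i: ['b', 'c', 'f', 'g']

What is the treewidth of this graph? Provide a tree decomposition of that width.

Each bag holds 3 vertices, so the decomposition has width 2, which upper-bounds the treewidth. On the other hand G contains the 3-clique {a, d, e}. A clique must lie in a single bag of any decomposition, so no decomposition can have width below 2. Therefore the treewidth is 2.

Treewidth 2.
One such decomposition:
Bags: B1 = {b, g, i}  B2 = {b, e, g}  B3 = {b, c, i}  B4 = {a, b, e}  B5 = {a, d, e}  B6 = {b, f, i}  B7 = {e, g, h}
Tree: B1–B2, B1–B3, B2–B4, B4–B5, B3–B6, B2–B7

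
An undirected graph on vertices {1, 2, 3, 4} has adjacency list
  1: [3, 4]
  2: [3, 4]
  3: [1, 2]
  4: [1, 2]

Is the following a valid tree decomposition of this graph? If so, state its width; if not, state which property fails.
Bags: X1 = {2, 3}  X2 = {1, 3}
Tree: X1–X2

No — vertex 4 appears in no bag.

A tree decomposition must satisfy three properties: every vertex lies in some bag; for every edge, both endpoints lie together in some bag; and for every vertex, the bags containing it form a connected subtree. Here vertex 4 appears in no bag, so the decomposition is invalid.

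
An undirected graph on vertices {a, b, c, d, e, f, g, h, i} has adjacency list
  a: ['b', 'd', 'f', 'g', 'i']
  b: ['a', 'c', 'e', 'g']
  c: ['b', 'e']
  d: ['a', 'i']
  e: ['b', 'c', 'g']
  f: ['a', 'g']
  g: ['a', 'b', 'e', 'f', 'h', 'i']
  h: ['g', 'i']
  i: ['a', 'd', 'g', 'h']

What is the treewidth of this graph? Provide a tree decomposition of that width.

Treewidth 2.
Bags: B1 = {a, b, g}  B2 = {a, g, i}  B3 = {b, e, g}  B4 = {a, f, g}  B5 = {b, c, e}  B6 = {g, h, i}  B7 = {a, d, i}
Tree: B1–B2, B1–B3, B1–B4, B3–B5, B2–B6, B2–B7

Every bag has size at most 3, so the width is 3 − 1 = 2 and tw(G) ≤ 2. For the lower bound, the 3 vertices {a, d, i} are pairwise adjacent, and any tree decomposition puts a clique entirely inside one bag — forcing width ≥ 2. Therefore the treewidth is 2.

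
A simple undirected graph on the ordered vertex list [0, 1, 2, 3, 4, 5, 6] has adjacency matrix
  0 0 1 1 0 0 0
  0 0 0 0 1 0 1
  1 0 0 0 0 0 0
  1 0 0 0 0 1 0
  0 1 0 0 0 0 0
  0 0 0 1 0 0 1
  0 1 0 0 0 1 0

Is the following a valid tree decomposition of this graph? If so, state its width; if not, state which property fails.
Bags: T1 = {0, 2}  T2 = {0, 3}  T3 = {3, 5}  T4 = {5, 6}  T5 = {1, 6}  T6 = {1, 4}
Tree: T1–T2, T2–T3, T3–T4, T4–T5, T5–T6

Checking the three conditions: (i) the bags cover all of {0, 1, 2, 3, 4, 5, 6}; (ii) for each edge, some bag contains both endpoints; (iii) the bags containing any fixed vertex form a subtree. All hold, so the decomposition is valid with width 2 − 1 = 1.

Yes; width 1.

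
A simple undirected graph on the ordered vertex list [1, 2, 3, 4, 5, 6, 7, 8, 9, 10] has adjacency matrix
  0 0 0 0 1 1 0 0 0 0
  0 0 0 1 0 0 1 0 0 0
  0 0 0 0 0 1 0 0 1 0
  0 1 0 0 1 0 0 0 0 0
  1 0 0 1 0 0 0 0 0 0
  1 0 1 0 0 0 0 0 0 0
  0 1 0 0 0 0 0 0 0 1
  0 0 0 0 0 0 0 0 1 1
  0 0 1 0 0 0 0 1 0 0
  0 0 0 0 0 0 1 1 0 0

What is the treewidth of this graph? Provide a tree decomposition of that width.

The largest bag has 3 vertices, giving width 2; this decomposition certifies tw(G) ≤ 2. Since 1–6–3–9–8–10–7–2–4–5–1 is a cycle in G, G is not acyclic. Forests are exactly the graphs of treewidth ≤ 1, so tw(G) ≥ 2. Therefore the treewidth is 2.

Treewidth 2.
One optimal decomposition is:
Bags: B1 = {1, 3, 6}  B2 = {1, 3, 9}  B3 = {1, 8, 9}  B4 = {1, 8, 10}  B5 = {1, 7, 10}  B6 = {1, 2, 7}  B7 = {1, 2, 4}  B8 = {1, 4, 5}
Tree: B1–B2, B2–B3, B3–B4, B4–B5, B5–B6, B6–B7, B7–B8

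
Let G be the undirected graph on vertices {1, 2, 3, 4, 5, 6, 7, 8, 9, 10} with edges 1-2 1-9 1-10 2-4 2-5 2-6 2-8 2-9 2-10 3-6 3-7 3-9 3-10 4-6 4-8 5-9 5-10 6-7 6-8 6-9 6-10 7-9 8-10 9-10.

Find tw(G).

A width-3 tree decomposition is:
Bags: B1 = {2, 6, 9, 10}  B2 = {2, 6, 8, 10}  B3 = {1, 2, 9, 10}  B4 = {3, 6, 9, 10}  B5 = {3, 6, 7, 9}  B6 = {2, 4, 6, 8}  B7 = {2, 5, 9, 10}
Tree: B1–B2, B1–B3, B1–B4, B4–B5, B2–B6, B3–B7
Every bag has size at most 4, so the width is 4 − 1 = 3 and tw(G) ≤ 3. For the lower bound, the 4 vertices {2, 6, 8, 10} are pairwise adjacent, and any tree decomposition puts a clique entirely inside one bag — forcing width ≥ 3. Hence tw(G) = 3 exactly.

3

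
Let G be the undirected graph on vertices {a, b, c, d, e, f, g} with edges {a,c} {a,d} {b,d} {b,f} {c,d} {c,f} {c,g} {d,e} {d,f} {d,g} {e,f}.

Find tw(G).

2

A width-2 tree decomposition is:
Bags: B1 = {c, d, f}  B2 = {a, c, d}  B3 = {c, d, g}  B4 = {d, e, f}  B5 = {b, d, f}
Tree: B1–B2, B1–B3, B1–B4, B1–B5
Each bag holds 3 vertices, so the decomposition has width 2, which upper-bounds the treewidth. Conversely, {c, d, g} is a clique of size 3, and the vertices of any clique must share a bag in every tree decomposition; so some bag has ≥ 3 vertices and tw(G) ≥ 2. Hence tw(G) = 2 exactly.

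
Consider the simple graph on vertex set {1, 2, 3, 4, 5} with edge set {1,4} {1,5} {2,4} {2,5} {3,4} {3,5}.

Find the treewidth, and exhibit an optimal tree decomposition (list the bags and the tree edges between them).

Every bag has size at most 3, so the width is 3 − 1 = 2 and tw(G) ≤ 2. Since 5–1–4–2–5 is a cycle in G, G is not acyclic. Forests are exactly the graphs of treewidth ≤ 1, so tw(G) ≥ 2. Combining the bounds, tw(G) = 2.

Treewidth 2.
Bags: B1 = {1, 4, 5}  B2 = {2, 4, 5}  B3 = {3, 4, 5}
Tree: B1–B2, B2–B3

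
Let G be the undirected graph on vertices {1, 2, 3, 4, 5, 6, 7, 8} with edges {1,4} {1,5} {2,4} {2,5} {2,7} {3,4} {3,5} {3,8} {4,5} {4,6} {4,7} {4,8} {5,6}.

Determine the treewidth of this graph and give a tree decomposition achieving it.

Treewidth 2.
One such decomposition:
Bags: B1 = {3, 4, 5}  B2 = {2, 4, 5}  B3 = {4, 5, 6}  B4 = {2, 4, 7}  B5 = {1, 4, 5}  B6 = {3, 4, 8}
Tree: B1–B2, B2–B3, B2–B4, B2–B5, B1–B6

The largest bag has 3 vertices, giving width 2; this decomposition certifies tw(G) ≤ 2. For the lower bound, the 3 vertices {3, 4, 8} are pairwise adjacent, and any tree decomposition puts a clique entirely inside one bag — forcing width ≥ 2. Combining the bounds, tw(G) = 2.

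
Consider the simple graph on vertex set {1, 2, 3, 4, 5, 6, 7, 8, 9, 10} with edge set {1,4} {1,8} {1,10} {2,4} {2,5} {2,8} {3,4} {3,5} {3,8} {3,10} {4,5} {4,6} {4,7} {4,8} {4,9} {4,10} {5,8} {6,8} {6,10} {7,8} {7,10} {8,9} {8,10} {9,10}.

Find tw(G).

A width-3 tree decomposition is:
Bags: B1 = {3, 4, 5, 8}  B2 = {3, 4, 8, 10}  B3 = {4, 6, 8, 10}  B4 = {2, 4, 5, 8}  B5 = {1, 4, 8, 10}  B6 = {4, 8, 9, 10}  B7 = {4, 7, 8, 10}
Tree: B1–B2, B2–B3, B1–B4, B2–B5, B2–B6, B3–B7
Each bag holds 4 vertices, so the decomposition has width 3, which upper-bounds the treewidth. Conversely, {2, 4, 5, 8} is a clique of size 4, and the vertices of any clique must share a bag in every tree decomposition; so some bag has ≥ 4 vertices and tw(G) ≥ 3. Combining the bounds, tw(G) = 3.

3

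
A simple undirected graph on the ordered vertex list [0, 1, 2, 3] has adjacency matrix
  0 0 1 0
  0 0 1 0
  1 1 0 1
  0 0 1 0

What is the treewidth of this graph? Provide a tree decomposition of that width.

Each bag holds 2 vertices, so the decomposition has width 1, which upper-bounds the treewidth. G has an edge, so its treewidth is at least 1. The upper and lower bounds meet at 1, so that is the treewidth.

Treewidth 1.
One such decomposition:
Bags: B1 = {0, 2}  B2 = {2, 3}  B3 = {1, 2}
Tree: B1–B2, B2–B3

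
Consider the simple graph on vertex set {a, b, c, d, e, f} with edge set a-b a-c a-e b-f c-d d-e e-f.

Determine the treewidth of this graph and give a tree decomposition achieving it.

Treewidth 2.
Bags: B1 = {a, c, d}  B2 = {a, d, e}  B3 = {a, b, e}  B4 = {b, e, f}
Tree: B1–B2, B2–B3, B3–B4

The largest bag has 3 vertices, giving width 2; this decomposition certifies tw(G) ≤ 2. The edges c–d–e–a–c form a cycle, so G is not a tree and its treewidth is at least 2. Hence tw(G) = 2 exactly.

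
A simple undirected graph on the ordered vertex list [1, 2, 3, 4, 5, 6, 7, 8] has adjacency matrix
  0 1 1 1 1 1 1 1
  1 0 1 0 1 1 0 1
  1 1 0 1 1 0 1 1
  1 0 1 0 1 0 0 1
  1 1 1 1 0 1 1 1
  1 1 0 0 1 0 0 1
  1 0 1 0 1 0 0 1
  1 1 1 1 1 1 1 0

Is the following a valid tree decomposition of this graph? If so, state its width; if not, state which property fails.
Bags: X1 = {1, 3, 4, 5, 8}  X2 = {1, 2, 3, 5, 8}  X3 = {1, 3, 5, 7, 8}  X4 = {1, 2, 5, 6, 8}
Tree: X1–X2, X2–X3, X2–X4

Yes; width 4.

Vertex coverage: the bags together contain {1, 2, 3, 4, 5, 6, 7, 8}, the full vertex set. Edge coverage: each edge of G has both endpoints in at least one bag. Running intersection: for every vertex, the bags containing it form a connected subtree. All three properties hold, so this is a valid tree decomposition of width max|bag| − 1 = 4, and hence tw(G) ≤ 4.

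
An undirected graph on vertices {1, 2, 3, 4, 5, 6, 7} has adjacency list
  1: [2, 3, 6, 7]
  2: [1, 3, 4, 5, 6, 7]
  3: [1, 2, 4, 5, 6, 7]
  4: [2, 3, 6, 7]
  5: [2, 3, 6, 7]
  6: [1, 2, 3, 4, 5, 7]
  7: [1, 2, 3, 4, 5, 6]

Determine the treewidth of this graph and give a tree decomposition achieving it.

The largest bag has 5 vertices, giving width 4; this decomposition certifies tw(G) ≤ 4. For the lower bound, the 5 vertices {1, 2, 3, 6, 7} are pairwise adjacent, and any tree decomposition puts a clique entirely inside one bag — forcing width ≥ 4. The upper and lower bounds meet at 4, so that is the treewidth.

Treewidth 4.
One such decomposition:
Bags: B1 = {2, 3, 4, 6, 7}  B2 = {1, 2, 3, 6, 7}  B3 = {2, 3, 5, 6, 7}
Tree: B1–B2, B1–B3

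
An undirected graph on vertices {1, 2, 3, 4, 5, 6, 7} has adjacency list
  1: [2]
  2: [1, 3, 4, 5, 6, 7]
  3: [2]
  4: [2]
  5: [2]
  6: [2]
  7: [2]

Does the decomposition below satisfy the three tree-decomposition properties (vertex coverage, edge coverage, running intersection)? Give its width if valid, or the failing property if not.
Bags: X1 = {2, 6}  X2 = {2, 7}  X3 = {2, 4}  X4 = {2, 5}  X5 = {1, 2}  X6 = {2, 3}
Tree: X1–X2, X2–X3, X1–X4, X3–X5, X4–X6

Vertex coverage: the bags together contain {1, 2, 3, 4, 5, 6, 7}, the full vertex set. Edge coverage: each edge of G has both endpoints in at least one bag. Running intersection: for every vertex, the bags containing it form a connected subtree. All three properties hold, so this is a valid tree decomposition of width max|bag| − 1 = 1, and hence tw(G) ≤ 1.

Yes; width 1.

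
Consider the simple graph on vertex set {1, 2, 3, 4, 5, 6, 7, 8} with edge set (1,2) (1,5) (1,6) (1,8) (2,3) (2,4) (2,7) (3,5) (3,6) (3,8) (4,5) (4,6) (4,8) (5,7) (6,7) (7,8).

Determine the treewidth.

A width-4 tree decomposition is:
Bags: B1 = {1, 2, 3, 4, 7}  B2 = {1, 3, 4, 5, 7}  B3 = {1, 3, 4, 6, 7}  B4 = {1, 3, 4, 7, 8}
Tree: B1–B2, B2–B3, B3–B4
Every bag has size at most 5, so the width is 5 − 1 = 4 and tw(G) ≤ 4. For the lower bound: the 5 vertex sets {1,2}, {3,5}, {4,6}, {7}, {8} are disjoint, each induces a connected subgraph, and every pair is joined by at least one edge of G. Contracting each set to a single vertex therefore yields K_{5} as a minor, and since treewidth is minor-monotone, tw(G) ≥ tw(K_{5}) = 4. Combining the bounds, tw(G) = 4.

4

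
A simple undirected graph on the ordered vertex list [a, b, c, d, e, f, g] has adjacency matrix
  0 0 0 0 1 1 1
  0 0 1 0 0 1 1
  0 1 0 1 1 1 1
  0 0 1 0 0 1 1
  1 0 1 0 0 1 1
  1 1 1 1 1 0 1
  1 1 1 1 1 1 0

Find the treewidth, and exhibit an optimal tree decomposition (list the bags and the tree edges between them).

Every bag has size at most 4, so the width is 4 − 1 = 3 and tw(G) ≤ 3. On the other hand G contains the 4-clique {c, d, f, g}. A clique must lie in a single bag of any decomposition, so no decomposition can have width below 3. The upper and lower bounds meet at 3, so that is the treewidth.

Treewidth 3.
One optimal decomposition is:
Bags: B1 = {a, e, f, g}  B2 = {c, e, f, g}  B3 = {b, c, f, g}  B4 = {c, d, f, g}
Tree: B1–B2, B2–B3, B3–B4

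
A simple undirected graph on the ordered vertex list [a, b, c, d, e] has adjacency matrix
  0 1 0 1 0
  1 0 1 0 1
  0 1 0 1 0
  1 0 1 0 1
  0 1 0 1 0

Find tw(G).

A width-2 tree decomposition is:
Bags: B1 = {b, c, d}  B2 = {a, b, d}  B3 = {b, d, e}
Tree: B1–B2, B2–B3
The largest bag has 3 vertices, giving width 2; this decomposition certifies tw(G) ≤ 2. For the lower bound, G contains the cycle c–b–a–d–c, so G is not a forest; only forests have treewidth ≤ 1, hence tw(G) ≥ 2. Therefore the treewidth is 2.

2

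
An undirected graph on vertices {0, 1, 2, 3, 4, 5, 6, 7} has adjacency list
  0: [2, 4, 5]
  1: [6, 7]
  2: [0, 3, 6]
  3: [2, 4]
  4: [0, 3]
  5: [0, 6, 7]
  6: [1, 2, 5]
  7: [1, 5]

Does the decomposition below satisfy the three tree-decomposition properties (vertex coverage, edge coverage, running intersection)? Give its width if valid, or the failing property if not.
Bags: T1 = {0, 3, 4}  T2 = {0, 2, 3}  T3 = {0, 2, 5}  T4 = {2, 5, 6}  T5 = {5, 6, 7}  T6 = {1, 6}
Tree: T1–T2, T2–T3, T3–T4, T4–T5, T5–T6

No — edge (7,1) lies in no bag.

A tree decomposition must satisfy three properties: every vertex lies in some bag; for every edge, both endpoints lie together in some bag; and for every vertex, the bags containing it form a connected subtree. Here edge (7,1) lies in no bag, so the decomposition is invalid.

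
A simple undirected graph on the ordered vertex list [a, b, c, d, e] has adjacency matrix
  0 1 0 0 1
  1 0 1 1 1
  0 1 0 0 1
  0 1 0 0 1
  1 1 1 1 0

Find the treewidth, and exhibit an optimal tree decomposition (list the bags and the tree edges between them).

Treewidth 2.
One such decomposition:
Bags: B1 = {a, b, e}  B2 = {b, c, e}  B3 = {b, d, e}
Tree: B1–B2, B1–B3

Every bag has size at most 3, so the width is 3 − 1 = 2 and tw(G) ≤ 2. Conversely, {b, d, e} is a clique of size 3, and the vertices of any clique must share a bag in every tree decomposition; so some bag has ≥ 3 vertices and tw(G) ≥ 2. Combining the bounds, tw(G) = 2.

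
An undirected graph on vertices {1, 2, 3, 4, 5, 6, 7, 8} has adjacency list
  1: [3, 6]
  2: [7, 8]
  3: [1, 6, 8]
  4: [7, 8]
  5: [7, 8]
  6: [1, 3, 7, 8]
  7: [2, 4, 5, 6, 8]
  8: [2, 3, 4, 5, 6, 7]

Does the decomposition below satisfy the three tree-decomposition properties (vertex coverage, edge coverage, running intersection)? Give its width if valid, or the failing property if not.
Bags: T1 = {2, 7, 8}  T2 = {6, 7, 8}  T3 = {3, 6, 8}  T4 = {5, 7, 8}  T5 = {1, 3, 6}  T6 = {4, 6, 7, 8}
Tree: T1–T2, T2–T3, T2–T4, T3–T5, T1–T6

A tree decomposition must satisfy three properties: every vertex lies in some bag; for every edge, both endpoints lie together in some bag; and for every vertex, the bags containing it form a connected subtree. Here bags containing vertex 6 are not connected in the tree, so the decomposition is invalid.

No — bags containing vertex 6 are not connected in the tree.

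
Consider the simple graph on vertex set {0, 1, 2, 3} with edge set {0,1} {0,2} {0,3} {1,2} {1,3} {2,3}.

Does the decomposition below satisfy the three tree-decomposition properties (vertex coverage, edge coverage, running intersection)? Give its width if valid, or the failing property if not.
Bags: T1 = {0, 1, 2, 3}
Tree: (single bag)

Every vertex of G appears in some bag (union = {0, 1, 2, 3}); every edge is covered by a bag; and for each vertex v the set of bags containing v is connected in the bag tree. The decomposition is therefore valid. The largest bag has 4 vertices, so the width is 3.

Yes; width 3.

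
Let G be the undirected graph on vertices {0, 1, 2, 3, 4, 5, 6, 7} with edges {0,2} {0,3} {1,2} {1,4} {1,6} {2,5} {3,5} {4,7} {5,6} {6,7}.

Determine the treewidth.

2

A width-2 tree decomposition is:
Bags: B1 = {4, 6, 7}  B2 = {1, 4, 6}  B3 = {1, 5, 6}  B4 = {1, 2, 5}  B5 = {2, 3, 5}  B6 = {0, 2, 3}
Tree: B1–B2, B2–B3, B3–B4, B4–B5, B5–B6
The largest bag has 3 vertices, giving width 2; this decomposition certifies tw(G) ≤ 2. Since 7–4–1–6–7 is a cycle in G, G is not acyclic. Forests are exactly the graphs of treewidth ≤ 1, so tw(G) ≥ 2. Combining the bounds, tw(G) = 2.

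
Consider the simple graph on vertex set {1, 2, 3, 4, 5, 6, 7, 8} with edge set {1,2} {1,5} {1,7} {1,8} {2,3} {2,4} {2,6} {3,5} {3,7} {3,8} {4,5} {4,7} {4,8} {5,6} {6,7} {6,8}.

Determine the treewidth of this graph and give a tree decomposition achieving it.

The largest bag has 5 vertices, giving width 4; this decomposition certifies tw(G) ≤ 4. For the lower bound: the 5 vertex sets {6,7}, {1,2}, {4,8}, {3}, {5} are disjoint, each induces a connected subgraph, and every pair is joined by at least one edge of G. Contracting each set to a single vertex therefore yields K_{5} as a minor, and since treewidth is minor-monotone, tw(G) ≥ tw(K_{5}) = 4. Combining the bounds, tw(G) = 4.

Treewidth 4.
One optimal decomposition is:
Bags: B1 = {1, 3, 4, 6, 7}  B2 = {1, 2, 3, 4, 6}  B3 = {1, 3, 4, 6, 8}  B4 = {1, 3, 4, 5, 6}
Tree: B1–B2, B2–B3, B3–B4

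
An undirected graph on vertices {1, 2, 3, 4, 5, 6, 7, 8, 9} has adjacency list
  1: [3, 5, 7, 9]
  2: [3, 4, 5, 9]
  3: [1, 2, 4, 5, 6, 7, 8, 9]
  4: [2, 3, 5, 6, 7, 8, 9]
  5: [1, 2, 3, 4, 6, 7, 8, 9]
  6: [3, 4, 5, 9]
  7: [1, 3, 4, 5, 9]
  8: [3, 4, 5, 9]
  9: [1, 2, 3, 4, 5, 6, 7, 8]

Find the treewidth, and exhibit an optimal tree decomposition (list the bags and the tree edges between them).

Treewidth 4.
One optimal decomposition is:
Bags: B1 = {3, 4, 5, 6, 9}  B2 = {3, 4, 5, 7, 9}  B3 = {3, 4, 5, 8, 9}  B4 = {2, 3, 4, 5, 9}  B5 = {1, 3, 5, 7, 9}
Tree: B1–B2, B1–B3, B2–B4, B2–B5

The largest bag has 5 vertices, giving width 4; this decomposition certifies tw(G) ≤ 4. For the lower bound, the 5 vertices {1, 3, 5, 7, 9} are pairwise adjacent, and any tree decomposition puts a clique entirely inside one bag — forcing width ≥ 4. The upper and lower bounds meet at 4, so that is the treewidth.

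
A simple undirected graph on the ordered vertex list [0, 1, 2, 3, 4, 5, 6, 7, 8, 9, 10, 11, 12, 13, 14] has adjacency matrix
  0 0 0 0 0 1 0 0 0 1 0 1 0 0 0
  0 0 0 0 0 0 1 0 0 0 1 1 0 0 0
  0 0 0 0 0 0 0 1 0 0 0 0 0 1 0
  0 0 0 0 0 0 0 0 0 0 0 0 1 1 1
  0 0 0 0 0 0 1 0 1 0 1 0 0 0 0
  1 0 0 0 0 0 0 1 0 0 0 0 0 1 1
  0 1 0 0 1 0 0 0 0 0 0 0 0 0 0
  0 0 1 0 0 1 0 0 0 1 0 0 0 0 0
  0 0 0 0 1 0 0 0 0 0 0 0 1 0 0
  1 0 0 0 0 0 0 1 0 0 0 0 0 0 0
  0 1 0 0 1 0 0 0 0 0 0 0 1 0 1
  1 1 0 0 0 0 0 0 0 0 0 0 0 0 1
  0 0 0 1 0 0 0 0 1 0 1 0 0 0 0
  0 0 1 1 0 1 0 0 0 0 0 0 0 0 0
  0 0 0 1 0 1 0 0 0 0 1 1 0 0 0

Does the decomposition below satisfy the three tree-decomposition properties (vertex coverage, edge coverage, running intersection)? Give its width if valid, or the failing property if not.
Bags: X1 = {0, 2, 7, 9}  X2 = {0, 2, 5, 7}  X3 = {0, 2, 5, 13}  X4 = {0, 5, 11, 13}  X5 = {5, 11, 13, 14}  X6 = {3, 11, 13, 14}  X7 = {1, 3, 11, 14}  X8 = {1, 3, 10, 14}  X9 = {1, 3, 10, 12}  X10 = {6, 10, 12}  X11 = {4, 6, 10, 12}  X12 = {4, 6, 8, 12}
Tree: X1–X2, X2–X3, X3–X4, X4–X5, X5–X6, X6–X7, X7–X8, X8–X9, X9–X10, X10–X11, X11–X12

No — edge (1,6) lies in no bag.

A tree decomposition must satisfy three properties: every vertex lies in some bag; for every edge, both endpoints lie together in some bag; and for every vertex, the bags containing it form a connected subtree. Here edge (1,6) lies in no bag, so the decomposition is invalid.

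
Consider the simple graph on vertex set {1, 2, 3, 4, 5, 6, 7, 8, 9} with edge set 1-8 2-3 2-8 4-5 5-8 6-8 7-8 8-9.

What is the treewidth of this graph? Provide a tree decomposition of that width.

Every bag has size at most 2, so the width is 2 − 1 = 1 and tw(G) ≤ 1. Any graph with an edge has treewidth ≥ 1, and G has the edge 7–8. Therefore the treewidth is 1.

Treewidth 1.
Bags: B1 = {7, 8}  B2 = {6, 8}  B3 = {1, 8}  B4 = {5, 8}  B5 = {2, 8}  B6 = {4, 5}  B7 = {8, 9}  B8 = {2, 3}
Tree: B1–B2, B1–B3, B3–B4, B1–B5, B4–B6, B1–B7, B5–B8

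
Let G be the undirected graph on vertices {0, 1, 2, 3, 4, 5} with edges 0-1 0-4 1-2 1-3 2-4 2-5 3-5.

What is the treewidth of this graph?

2

A width-2 tree decomposition is:
Bags: B1 = {1, 3, 5}  B2 = {1, 2, 5}  B3 = {0, 1, 2}  B4 = {0, 2, 4}
Tree: B1–B2, B2–B3, B3–B4
Every bag has size at most 3, so the width is 3 − 1 = 2 and tw(G) ≤ 2. Since 3–5–2–1–3 is a cycle in G, G is not acyclic. Forests are exactly the graphs of treewidth ≤ 1, so tw(G) ≥ 2. Hence tw(G) = 2 exactly.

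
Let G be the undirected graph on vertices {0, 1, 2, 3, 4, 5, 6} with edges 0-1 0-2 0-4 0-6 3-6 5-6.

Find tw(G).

1

A width-1 tree decomposition is:
Bags: B1 = {0, 1}  B2 = {0, 2}  B3 = {0, 6}  B4 = {0, 4}  B5 = {3, 6}  B6 = {5, 6}
Tree: B1–B2, B1–B3, B2–B4, B3–B5, B3–B6
Each bag holds 2 vertices, so the decomposition has width 1, which upper-bounds the treewidth. Any graph with an edge has treewidth ≥ 1, and G has the edge 0–1. Therefore the treewidth is 1.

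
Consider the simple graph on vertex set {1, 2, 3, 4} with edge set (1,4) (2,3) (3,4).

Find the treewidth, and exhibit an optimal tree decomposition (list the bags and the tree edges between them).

The largest bag has 2 vertices, giving width 1; this decomposition certifies tw(G) ≤ 1. Any graph with an edge has treewidth ≥ 1, and G has the edge 3–4. Hence tw(G) = 1 exactly.

Treewidth 1.
Bags: B1 = {3, 4}  B2 = {2, 3}  B3 = {1, 4}
Tree: B1–B2, B1–B3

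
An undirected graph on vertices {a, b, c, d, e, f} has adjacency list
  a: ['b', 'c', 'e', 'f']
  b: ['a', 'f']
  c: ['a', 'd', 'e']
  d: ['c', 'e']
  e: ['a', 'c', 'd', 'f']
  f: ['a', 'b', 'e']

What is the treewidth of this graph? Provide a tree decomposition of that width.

Treewidth 2.
One optimal decomposition is:
Bags: B1 = {a, b, f}  B2 = {a, e, f}  B3 = {a, c, e}  B4 = {c, d, e}
Tree: B1–B2, B2–B3, B3–B4

The largest bag has 3 vertices, giving width 2; this decomposition certifies tw(G) ≤ 2. On the other hand G contains the 3-clique {c, d, e}. A clique must lie in a single bag of any decomposition, so no decomposition can have width below 2. The upper and lower bounds meet at 2, so that is the treewidth.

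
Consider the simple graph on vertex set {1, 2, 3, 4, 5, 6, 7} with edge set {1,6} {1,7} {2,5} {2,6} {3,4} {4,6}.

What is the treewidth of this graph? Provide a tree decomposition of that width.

Treewidth 1.
One such decomposition:
Bags: B1 = {1, 7}  B2 = {1, 6}  B3 = {2, 6}  B4 = {4, 6}  B5 = {2, 5}  B6 = {3, 4}
Tree: B1–B2, B2–B3, B3–B4, B3–B5, B4–B6

The largest bag has 2 vertices, giving width 1; this decomposition certifies tw(G) ≤ 1. G has an edge, so its treewidth is at least 1. Hence tw(G) = 1 exactly.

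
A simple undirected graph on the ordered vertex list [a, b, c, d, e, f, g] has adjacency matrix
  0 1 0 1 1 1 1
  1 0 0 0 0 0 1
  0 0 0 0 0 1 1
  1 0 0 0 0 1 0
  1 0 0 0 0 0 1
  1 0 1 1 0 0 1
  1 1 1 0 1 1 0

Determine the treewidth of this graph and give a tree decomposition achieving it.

Treewidth 2.
One optimal decomposition is:
Bags: B1 = {a, f, g}  B2 = {a, e, g}  B3 = {a, b, g}  B4 = {c, f, g}  B5 = {a, d, f}
Tree: B1–B2, B1–B3, B1–B4, B1–B5

Every bag has size at most 3, so the width is 3 − 1 = 2 and tw(G) ≤ 2. Conversely, {c, f, g} is a clique of size 3, and the vertices of any clique must share a bag in every tree decomposition; so some bag has ≥ 3 vertices and tw(G) ≥ 2. The upper and lower bounds meet at 2, so that is the treewidth.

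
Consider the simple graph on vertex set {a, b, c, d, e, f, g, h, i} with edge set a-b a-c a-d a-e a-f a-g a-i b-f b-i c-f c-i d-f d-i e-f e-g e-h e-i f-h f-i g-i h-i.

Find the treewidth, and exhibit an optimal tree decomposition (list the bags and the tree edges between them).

Treewidth 3.
One such decomposition:
Bags: B1 = {a, c, f, i}  B2 = {a, b, f, i}  B3 = {a, e, f, i}  B4 = {e, f, h, i}  B5 = {a, e, g, i}  B6 = {a, d, f, i}
Tree: B1–B2, B1–B3, B3–B4, B3–B5, B2–B6

Each bag holds 4 vertices, so the decomposition has width 3, which upper-bounds the treewidth. On the other hand G contains the 4-clique {a, e, g, i}. A clique must lie in a single bag of any decomposition, so no decomposition can have width below 3. Combining the bounds, tw(G) = 3.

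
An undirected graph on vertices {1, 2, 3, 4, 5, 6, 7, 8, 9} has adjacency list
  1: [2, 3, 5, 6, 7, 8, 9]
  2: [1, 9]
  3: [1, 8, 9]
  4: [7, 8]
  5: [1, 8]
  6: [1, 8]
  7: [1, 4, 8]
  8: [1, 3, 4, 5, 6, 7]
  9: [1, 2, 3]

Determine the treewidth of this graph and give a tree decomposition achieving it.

Each bag holds 3 vertices, so the decomposition has width 2, which upper-bounds the treewidth. For the lower bound, the 3 vertices {1, 3, 8} are pairwise adjacent, and any tree decomposition puts a clique entirely inside one bag — forcing width ≥ 2. Combining the bounds, tw(G) = 2.

Treewidth 2.
One optimal decomposition is:
Bags: B1 = {1, 3, 8}  B2 = {1, 6, 8}  B3 = {1, 3, 9}  B4 = {1, 5, 8}  B5 = {1, 7, 8}  B6 = {4, 7, 8}  B7 = {1, 2, 9}
Tree: B1–B2, B1–B3, B1–B4, B1–B5, B5–B6, B3–B7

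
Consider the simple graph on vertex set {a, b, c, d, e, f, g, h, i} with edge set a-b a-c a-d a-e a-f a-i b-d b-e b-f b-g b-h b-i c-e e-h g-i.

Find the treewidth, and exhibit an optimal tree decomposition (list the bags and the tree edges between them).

Treewidth 2.
Bags: B1 = {a, b, e}  B2 = {a, b, i}  B3 = {b, e, h}  B4 = {a, c, e}  B5 = {b, g, i}  B6 = {a, b, f}  B7 = {a, b, d}
Tree: B1–B2, B1–B3, B1–B4, B2–B5, B1–B6, B6–B7

Every bag has size at most 3, so the width is 3 − 1 = 2 and tw(G) ≤ 2. Conversely, {a, c, e} is a clique of size 3, and the vertices of any clique must share a bag in every tree decomposition; so some bag has ≥ 3 vertices and tw(G) ≥ 2. Therefore the treewidth is 2.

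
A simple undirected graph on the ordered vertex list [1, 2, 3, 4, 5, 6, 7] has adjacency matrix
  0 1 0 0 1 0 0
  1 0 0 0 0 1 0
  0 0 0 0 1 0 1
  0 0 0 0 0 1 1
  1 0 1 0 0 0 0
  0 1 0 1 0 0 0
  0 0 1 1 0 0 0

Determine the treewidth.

A width-2 tree decomposition is:
Bags: B1 = {4, 6, 7}  B2 = {3, 6, 7}  B3 = {3, 5, 6}  B4 = {1, 5, 6}  B5 = {1, 2, 6}
Tree: B1–B2, B2–B3, B3–B4, B4–B5
The largest bag has 3 vertices, giving width 2; this decomposition certifies tw(G) ≤ 2. For the lower bound, G contains the cycle 6–4–7–3–5–1–2–6, so G is not a forest; only forests have treewidth ≤ 1, hence tw(G) ≥ 2. Combining the bounds, tw(G) = 2.

2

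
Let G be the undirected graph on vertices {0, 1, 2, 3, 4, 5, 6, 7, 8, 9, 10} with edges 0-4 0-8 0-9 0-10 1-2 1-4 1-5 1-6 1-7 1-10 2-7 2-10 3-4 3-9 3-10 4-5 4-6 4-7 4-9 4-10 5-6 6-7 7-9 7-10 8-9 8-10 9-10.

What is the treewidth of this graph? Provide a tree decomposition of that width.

Every bag has size at most 4, so the width is 4 − 1 = 3 and tw(G) ≤ 3. Conversely, {0, 8, 9, 10} is a clique of size 4, and the vertices of any clique must share a bag in every tree decomposition; so some bag has ≥ 4 vertices and tw(G) ≥ 3. Hence tw(G) = 3 exactly.

Treewidth 3.
One optimal decomposition is:
Bags: B1 = {3, 4, 9, 10}  B2 = {4, 7, 9, 10}  B3 = {1, 4, 7, 10}  B4 = {0, 4, 9, 10}  B5 = {1, 4, 6, 7}  B6 = {1, 4, 5, 6}  B7 = {1, 2, 7, 10}  B8 = {0, 8, 9, 10}
Tree: B1–B2, B2–B3, B1–B4, B3–B5, B5–B6, B3–B7, B4–B8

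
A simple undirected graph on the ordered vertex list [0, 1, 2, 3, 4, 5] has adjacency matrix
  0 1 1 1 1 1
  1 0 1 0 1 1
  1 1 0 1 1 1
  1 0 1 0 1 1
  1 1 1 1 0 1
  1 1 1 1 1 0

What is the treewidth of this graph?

A width-4 tree decomposition is:
Bags: B1 = {0, 2, 3, 4, 5}  B2 = {0, 1, 2, 4, 5}
Tree: B1–B2
Each bag holds 5 vertices, so the decomposition has width 4, which upper-bounds the treewidth. For the lower bound, the 5 vertices {0, 1, 2, 4, 5} are pairwise adjacent, and any tree decomposition puts a clique entirely inside one bag — forcing width ≥ 4. Combining the bounds, tw(G) = 4.

4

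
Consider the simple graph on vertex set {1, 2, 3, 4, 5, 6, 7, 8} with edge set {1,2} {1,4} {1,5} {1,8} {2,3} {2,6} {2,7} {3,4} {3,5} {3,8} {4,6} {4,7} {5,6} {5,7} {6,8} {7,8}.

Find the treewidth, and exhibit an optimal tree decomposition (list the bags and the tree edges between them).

Treewidth 4.
One optimal decomposition is:
Bags: B1 = {1, 3, 4, 6, 7}  B2 = {1, 2, 3, 6, 7}  B3 = {1, 3, 5, 6, 7}  B4 = {1, 3, 6, 7, 8}
Tree: B1–B2, B2–B3, B3–B4

Every bag has size at most 5, so the width is 5 − 1 = 4 and tw(G) ≤ 4. For the lower bound: the 5 vertex sets {4,6}, {1,2}, {5,7}, {3}, {8} are disjoint, each induces a connected subgraph, and every pair is joined by at least one edge of G. Contracting each set to a single vertex therefore yields K_{5} as a minor, and since treewidth is minor-monotone, tw(G) ≥ tw(K_{5}) = 4. Therefore the treewidth is 4.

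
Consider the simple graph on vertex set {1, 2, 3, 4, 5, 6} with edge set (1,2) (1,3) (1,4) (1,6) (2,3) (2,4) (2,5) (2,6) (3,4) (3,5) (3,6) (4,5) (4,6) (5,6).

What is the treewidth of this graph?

A width-4 tree decomposition is:
Bags: B1 = {1, 2, 3, 4, 6}  B2 = {2, 3, 4, 5, 6}
Tree: B1–B2
Each bag holds 5 vertices, so the decomposition has width 4, which upper-bounds the treewidth. For the lower bound, the 5 vertices {1, 2, 3, 4, 6} are pairwise adjacent, and any tree decomposition puts a clique entirely inside one bag — forcing width ≥ 4. Combining the bounds, tw(G) = 4.

4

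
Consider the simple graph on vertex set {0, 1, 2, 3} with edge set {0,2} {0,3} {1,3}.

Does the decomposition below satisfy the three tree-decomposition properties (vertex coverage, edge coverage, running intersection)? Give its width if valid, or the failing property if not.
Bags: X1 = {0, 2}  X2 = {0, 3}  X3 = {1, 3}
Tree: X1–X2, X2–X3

Yes; width 1.

Vertex coverage: the bags together contain {0, 1, 2, 3}, the full vertex set. Edge coverage: each edge of G has both endpoints in at least one bag. Running intersection: for every vertex, the bags containing it form a connected subtree. All three properties hold, so this is a valid tree decomposition of width max|bag| − 1 = 1, and hence tw(G) ≤ 1.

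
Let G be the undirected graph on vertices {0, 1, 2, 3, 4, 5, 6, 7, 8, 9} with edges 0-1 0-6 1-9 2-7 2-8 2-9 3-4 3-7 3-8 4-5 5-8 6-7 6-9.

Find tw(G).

2

A width-2 tree decomposition is:
Bags: B1 = {0, 1, 6}  B2 = {1, 6, 9}  B3 = {6, 7, 9}  B4 = {2, 7, 9}  B5 = {2, 3, 7}  B6 = {2, 3, 8}  B7 = {3, 4, 8}  B8 = {4, 5, 8}
Tree: B1–B2, B2–B3, B3–B4, B4–B5, B5–B6, B6–B7, B7–B8
Each bag holds 3 vertices, so the decomposition has width 2, which upper-bounds the treewidth. For the lower bound, G contains the cycle 0–1–9–6–0, so G is not a forest; only forests have treewidth ≤ 1, hence tw(G) ≥ 2. The upper and lower bounds meet at 2, so that is the treewidth.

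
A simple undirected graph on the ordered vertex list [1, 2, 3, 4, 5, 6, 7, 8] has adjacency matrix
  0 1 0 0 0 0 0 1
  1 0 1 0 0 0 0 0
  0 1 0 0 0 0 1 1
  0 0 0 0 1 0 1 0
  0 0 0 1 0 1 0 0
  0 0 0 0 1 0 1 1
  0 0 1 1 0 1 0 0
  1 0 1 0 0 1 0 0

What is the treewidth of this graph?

A width-2 tree decomposition is:
Bags: B1 = {1, 2, 8}  B2 = {2, 3, 8}  B3 = {3, 6, 8}  B4 = {3, 6, 7}  B5 = {5, 6, 7}  B6 = {4, 5, 7}
Tree: B1–B2, B2–B3, B3–B4, B4–B5, B5–B6
Each bag holds 3 vertices, so the decomposition has width 2, which upper-bounds the treewidth. Since 1–2–3–8–1 is a cycle in G, G is not acyclic. Forests are exactly the graphs of treewidth ≤ 1, so tw(G) ≥ 2. The upper and lower bounds meet at 2, so that is the treewidth.

2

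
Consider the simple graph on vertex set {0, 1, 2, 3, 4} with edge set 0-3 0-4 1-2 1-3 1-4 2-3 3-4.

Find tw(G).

A width-2 tree decomposition is:
Bags: B1 = {1, 3, 4}  B2 = {0, 3, 4}  B3 = {1, 2, 3}
Tree: B1–B2, B1–B3
Every bag has size at most 3, so the width is 3 − 1 = 2 and tw(G) ≤ 2. Conversely, {0, 3, 4} is a clique of size 3, and the vertices of any clique must share a bag in every tree decomposition; so some bag has ≥ 3 vertices and tw(G) ≥ 2. Therefore the treewidth is 2.

2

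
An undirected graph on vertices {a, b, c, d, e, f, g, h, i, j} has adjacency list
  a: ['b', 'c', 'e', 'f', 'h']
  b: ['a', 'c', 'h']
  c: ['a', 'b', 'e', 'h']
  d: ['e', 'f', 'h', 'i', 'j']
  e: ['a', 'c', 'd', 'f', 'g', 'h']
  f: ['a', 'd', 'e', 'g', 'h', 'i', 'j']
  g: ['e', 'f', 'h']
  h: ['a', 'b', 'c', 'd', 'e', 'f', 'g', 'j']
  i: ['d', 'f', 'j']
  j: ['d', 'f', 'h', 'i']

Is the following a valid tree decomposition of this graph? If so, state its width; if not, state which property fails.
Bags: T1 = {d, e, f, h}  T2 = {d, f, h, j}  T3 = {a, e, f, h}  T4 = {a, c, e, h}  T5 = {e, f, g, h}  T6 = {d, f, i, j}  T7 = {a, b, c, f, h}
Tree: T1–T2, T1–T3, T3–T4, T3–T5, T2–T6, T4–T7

A tree decomposition must satisfy three properties: every vertex lies in some bag; for every edge, both endpoints lie together in some bag; and for every vertex, the bags containing it form a connected subtree. Here bags containing vertex f are not connected in the tree, so the decomposition is invalid.

No — bags containing vertex f are not connected in the tree.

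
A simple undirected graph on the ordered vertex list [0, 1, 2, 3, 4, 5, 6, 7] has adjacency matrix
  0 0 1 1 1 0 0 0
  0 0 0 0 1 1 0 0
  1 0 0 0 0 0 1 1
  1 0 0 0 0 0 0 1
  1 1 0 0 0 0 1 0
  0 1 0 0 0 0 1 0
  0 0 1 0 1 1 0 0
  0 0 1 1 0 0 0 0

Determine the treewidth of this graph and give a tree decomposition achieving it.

Each bag holds 3 vertices, so the decomposition has width 2, which upper-bounds the treewidth. For the lower bound, G contains the cycle 3–7–2–0–3, so G is not a forest; only forests have treewidth ≤ 1, hence tw(G) ≥ 2. Combining the bounds, tw(G) = 2.

Treewidth 2.
One such decomposition:
Bags: B1 = {0, 3, 7}  B2 = {0, 2, 7}  B3 = {0, 2, 4}  B4 = {2, 4, 6}  B5 = {1, 4, 6}  B6 = {1, 5, 6}
Tree: B1–B2, B2–B3, B3–B4, B4–B5, B5–B6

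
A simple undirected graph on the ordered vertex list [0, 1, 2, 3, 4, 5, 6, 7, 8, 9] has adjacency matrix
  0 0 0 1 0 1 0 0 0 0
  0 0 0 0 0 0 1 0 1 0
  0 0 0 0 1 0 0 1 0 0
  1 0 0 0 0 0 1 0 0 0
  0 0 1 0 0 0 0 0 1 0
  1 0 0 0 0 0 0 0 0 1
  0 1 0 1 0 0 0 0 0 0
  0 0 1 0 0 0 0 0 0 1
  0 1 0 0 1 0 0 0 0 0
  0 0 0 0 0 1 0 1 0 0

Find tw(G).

2

A width-2 tree decomposition is:
Bags: B1 = {1, 4, 8}  B2 = {1, 2, 4}  B3 = {1, 2, 7}  B4 = {1, 7, 9}  B5 = {1, 5, 9}  B6 = {0, 1, 5}  B7 = {0, 1, 3}  B8 = {1, 3, 6}
Tree: B1–B2, B2–B3, B3–B4, B4–B5, B5–B6, B6–B7, B7–B8
Each bag holds 3 vertices, so the decomposition has width 2, which upper-bounds the treewidth. The edges 1–8–4–2–7–9–5–0–3–6–1 form a cycle, so G is not a tree and its treewidth is at least 2. Therefore the treewidth is 2.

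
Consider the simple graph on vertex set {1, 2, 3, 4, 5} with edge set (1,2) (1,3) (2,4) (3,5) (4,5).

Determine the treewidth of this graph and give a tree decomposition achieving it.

Treewidth 2.
One such decomposition:
Bags: B1 = {1, 3, 5}  B2 = {1, 4, 5}  B3 = {1, 2, 4}
Tree: B1–B2, B2–B3

Every bag has size at most 3, so the width is 3 − 1 = 2 and tw(G) ≤ 2. Since 1–3–5–4–2–1 is a cycle in G, G is not acyclic. Forests are exactly the graphs of treewidth ≤ 1, so tw(G) ≥ 2. Combining the bounds, tw(G) = 2.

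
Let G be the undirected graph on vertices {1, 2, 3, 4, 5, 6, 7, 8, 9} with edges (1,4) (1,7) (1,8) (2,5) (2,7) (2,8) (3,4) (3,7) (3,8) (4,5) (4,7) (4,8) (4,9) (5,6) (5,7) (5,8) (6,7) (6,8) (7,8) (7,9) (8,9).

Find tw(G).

3

A width-3 tree decomposition is:
Bags: B1 = {5, 6, 7, 8}  B2 = {4, 5, 7, 8}  B3 = {1, 4, 7, 8}  B4 = {4, 7, 8, 9}  B5 = {3, 4, 7, 8}  B6 = {2, 5, 7, 8}
Tree: B1–B2, B2–B3, B3–B4, B4–B5, B1–B6
The largest bag has 4 vertices, giving width 3; this decomposition certifies tw(G) ≤ 3. On the other hand G contains the 4-clique {2, 5, 7, 8}. A clique must lie in a single bag of any decomposition, so no decomposition can have width below 3. Hence tw(G) = 3 exactly.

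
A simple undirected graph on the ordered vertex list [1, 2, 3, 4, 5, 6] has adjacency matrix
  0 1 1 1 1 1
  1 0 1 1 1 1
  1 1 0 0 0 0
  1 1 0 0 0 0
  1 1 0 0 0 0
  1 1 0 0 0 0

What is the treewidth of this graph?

2

A width-2 tree decomposition is:
Bags: B1 = {1, 2, 6}  B2 = {1, 2, 4}  B3 = {1, 2, 5}  B4 = {1, 2, 3}
Tree: B1–B2, B2–B3, B3–B4
The largest bag has 3 vertices, giving width 2; this decomposition certifies tw(G) ≤ 2. Conversely, {1, 2, 3} is a clique of size 3, and the vertices of any clique must share a bag in every tree decomposition; so some bag has ≥ 3 vertices and tw(G) ≥ 2. Hence tw(G) = 2 exactly.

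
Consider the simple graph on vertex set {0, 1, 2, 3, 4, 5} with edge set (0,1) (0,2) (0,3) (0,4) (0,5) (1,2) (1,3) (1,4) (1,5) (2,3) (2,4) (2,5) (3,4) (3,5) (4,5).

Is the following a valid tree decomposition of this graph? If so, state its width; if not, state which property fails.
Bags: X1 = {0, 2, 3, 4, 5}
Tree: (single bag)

No — vertex 1 appears in no bag.

A tree decomposition must satisfy three properties: every vertex lies in some bag; for every edge, both endpoints lie together in some bag; and for every vertex, the bags containing it form a connected subtree. Here vertex 1 appears in no bag, so the decomposition is invalid.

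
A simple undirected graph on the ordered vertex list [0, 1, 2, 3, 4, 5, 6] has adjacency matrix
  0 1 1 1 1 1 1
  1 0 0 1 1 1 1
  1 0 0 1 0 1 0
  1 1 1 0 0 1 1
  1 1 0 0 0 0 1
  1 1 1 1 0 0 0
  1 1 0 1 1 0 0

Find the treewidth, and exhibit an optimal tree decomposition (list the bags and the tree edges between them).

Treewidth 3.
One such decomposition:
Bags: B1 = {0, 2, 3, 5}  B2 = {0, 1, 3, 5}  B3 = {0, 1, 3, 6}  B4 = {0, 1, 4, 6}
Tree: B1–B2, B2–B3, B3–B4

Every bag has size at most 4, so the width is 4 − 1 = 3 and tw(G) ≤ 3. On the other hand G contains the 4-clique {0, 1, 3, 5}. A clique must lie in a single bag of any decomposition, so no decomposition can have width below 3. Therefore the treewidth is 3.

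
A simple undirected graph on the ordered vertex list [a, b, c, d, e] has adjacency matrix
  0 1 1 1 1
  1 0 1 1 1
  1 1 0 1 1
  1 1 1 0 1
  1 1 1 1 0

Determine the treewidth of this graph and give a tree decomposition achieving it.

With just one bag of size 5, the width is 5 − 1 = 4, so tw(G) ≤ 4. For the lower bound, the 5 vertices {a, b, c, d, e} are pairwise adjacent, and any tree decomposition puts a clique entirely inside one bag — forcing width ≥ 4. The upper and lower bounds meet at 4, so that is the treewidth.

Treewidth 4.
One optimal decomposition is:
Bags: B1 = {a, b, c, d, e}
Tree: (single bag)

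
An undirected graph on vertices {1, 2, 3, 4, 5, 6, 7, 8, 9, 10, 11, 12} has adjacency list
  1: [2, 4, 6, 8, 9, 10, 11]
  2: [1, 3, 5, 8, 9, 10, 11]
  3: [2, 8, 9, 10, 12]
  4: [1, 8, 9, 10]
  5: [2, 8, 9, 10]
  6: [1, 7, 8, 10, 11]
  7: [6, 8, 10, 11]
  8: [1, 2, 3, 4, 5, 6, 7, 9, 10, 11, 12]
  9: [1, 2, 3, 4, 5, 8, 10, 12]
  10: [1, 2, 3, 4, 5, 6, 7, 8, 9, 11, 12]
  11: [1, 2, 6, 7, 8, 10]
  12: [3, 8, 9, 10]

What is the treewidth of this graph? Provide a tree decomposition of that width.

Treewidth 4.
One optimal decomposition is:
Bags: B1 = {2, 3, 8, 9, 10}  B2 = {1, 2, 8, 9, 10}  B3 = {2, 5, 8, 9, 10}  B4 = {1, 4, 8, 9, 10}  B5 = {3, 8, 9, 10, 12}  B6 = {1, 2, 8, 10, 11}  B7 = {1, 6, 8, 10, 11}  B8 = {6, 7, 8, 10, 11}
Tree: B1–B2, B2–B3, B2–B4, B1–B5, B2–B6, B6–B7, B7–B8

The largest bag has 5 vertices, giving width 4; this decomposition certifies tw(G) ≤ 4. For the lower bound, the 5 vertices {1, 2, 8, 9, 10} are pairwise adjacent, and any tree decomposition puts a clique entirely inside one bag — forcing width ≥ 4. Combining the bounds, tw(G) = 4.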